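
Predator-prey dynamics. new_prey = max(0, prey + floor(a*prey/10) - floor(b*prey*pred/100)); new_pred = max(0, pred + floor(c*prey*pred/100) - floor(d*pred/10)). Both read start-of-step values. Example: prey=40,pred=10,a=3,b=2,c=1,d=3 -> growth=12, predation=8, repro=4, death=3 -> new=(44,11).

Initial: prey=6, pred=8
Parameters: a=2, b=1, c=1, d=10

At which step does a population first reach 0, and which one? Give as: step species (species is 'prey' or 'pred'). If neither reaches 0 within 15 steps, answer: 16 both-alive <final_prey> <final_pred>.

Step 1: prey: 6+1-0=7; pred: 8+0-8=0
First extinction: pred at step 1

Answer: 1 pred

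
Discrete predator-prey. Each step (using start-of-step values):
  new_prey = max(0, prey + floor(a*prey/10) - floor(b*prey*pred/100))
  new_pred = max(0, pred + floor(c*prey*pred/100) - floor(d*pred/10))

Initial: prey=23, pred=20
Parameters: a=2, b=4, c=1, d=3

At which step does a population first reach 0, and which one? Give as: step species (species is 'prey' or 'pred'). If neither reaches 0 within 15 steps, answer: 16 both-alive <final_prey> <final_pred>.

Answer: 16 both-alive 2 3

Derivation:
Step 1: prey: 23+4-18=9; pred: 20+4-6=18
Step 2: prey: 9+1-6=4; pred: 18+1-5=14
Step 3: prey: 4+0-2=2; pred: 14+0-4=10
Step 4: prey: 2+0-0=2; pred: 10+0-3=7
Step 5: prey: 2+0-0=2; pred: 7+0-2=5
Step 6: prey: 2+0-0=2; pred: 5+0-1=4
Step 7: prey: 2+0-0=2; pred: 4+0-1=3
Step 8: prey: 2+0-0=2; pred: 3+0-0=3
Steps 9-15: state stable at prey=2, pred=3 (no change)
No extinction within 15 steps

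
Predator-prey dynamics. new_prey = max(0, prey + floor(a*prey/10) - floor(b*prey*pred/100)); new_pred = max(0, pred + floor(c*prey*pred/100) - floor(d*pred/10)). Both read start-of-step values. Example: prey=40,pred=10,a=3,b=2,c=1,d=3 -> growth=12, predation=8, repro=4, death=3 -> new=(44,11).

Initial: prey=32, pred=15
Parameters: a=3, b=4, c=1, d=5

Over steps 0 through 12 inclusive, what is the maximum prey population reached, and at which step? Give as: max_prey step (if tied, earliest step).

Step 1: prey: 32+9-19=22; pred: 15+4-7=12
Step 2: prey: 22+6-10=18; pred: 12+2-6=8
Step 3: prey: 18+5-5=18; pred: 8+1-4=5
Step 4: prey: 18+5-3=20; pred: 5+0-2=3
Step 5: prey: 20+6-2=24; pred: 3+0-1=2
Step 6: prey: 24+7-1=30; pred: 2+0-1=1
Step 7: prey: 30+9-1=38; pred: 1+0-0=1
Step 8: prey: 38+11-1=48; pred: 1+0-0=1
Step 9: prey: 48+14-1=61; pred: 1+0-0=1
Step 10: prey: 61+18-2=77; pred: 1+0-0=1
Step 11: prey: 77+23-3=97; pred: 1+0-0=1
Step 12: prey: 97+29-3=123; pred: 1+0-0=1
Max prey = 123 at step 12

Answer: 123 12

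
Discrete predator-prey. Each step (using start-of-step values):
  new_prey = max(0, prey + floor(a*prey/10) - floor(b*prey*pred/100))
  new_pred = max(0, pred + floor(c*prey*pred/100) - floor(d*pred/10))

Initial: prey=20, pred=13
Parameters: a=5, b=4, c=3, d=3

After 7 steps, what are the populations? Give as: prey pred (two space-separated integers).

Answer: 2 14

Derivation:
Step 1: prey: 20+10-10=20; pred: 13+7-3=17
Step 2: prey: 20+10-13=17; pred: 17+10-5=22
Step 3: prey: 17+8-14=11; pred: 22+11-6=27
Step 4: prey: 11+5-11=5; pred: 27+8-8=27
Step 5: prey: 5+2-5=2; pred: 27+4-8=23
Step 6: prey: 2+1-1=2; pred: 23+1-6=18
Step 7: prey: 2+1-1=2; pred: 18+1-5=14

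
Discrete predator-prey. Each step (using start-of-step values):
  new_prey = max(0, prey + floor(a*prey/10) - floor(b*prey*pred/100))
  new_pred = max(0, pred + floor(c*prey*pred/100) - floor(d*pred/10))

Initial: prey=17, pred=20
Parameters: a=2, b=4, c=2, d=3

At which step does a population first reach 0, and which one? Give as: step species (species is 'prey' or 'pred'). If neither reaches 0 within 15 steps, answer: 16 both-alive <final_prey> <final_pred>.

Step 1: prey: 17+3-13=7; pred: 20+6-6=20
Step 2: prey: 7+1-5=3; pred: 20+2-6=16
Step 3: prey: 3+0-1=2; pred: 16+0-4=12
Step 4: prey: 2+0-0=2; pred: 12+0-3=9
Step 5: prey: 2+0-0=2; pred: 9+0-2=7
Step 6: prey: 2+0-0=2; pred: 7+0-2=5
Step 7: prey: 2+0-0=2; pred: 5+0-1=4
Step 8: prey: 2+0-0=2; pred: 4+0-1=3
Step 9: prey: 2+0-0=2; pred: 3+0-0=3
Steps 10-15: state stable at prey=2, pred=3 (no change)
No extinction within 15 steps

Answer: 16 both-alive 2 3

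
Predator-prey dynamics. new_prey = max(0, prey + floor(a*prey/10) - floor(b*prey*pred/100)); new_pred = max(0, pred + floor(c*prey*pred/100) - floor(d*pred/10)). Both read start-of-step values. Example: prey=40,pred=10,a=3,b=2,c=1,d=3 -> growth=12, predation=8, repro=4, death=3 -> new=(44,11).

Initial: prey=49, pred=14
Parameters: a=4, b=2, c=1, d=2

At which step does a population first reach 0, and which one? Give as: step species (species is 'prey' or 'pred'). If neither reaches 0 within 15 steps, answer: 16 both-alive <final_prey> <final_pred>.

Answer: 16 both-alive 1 9

Derivation:
Step 1: prey: 49+19-13=55; pred: 14+6-2=18
Step 2: prey: 55+22-19=58; pred: 18+9-3=24
Step 3: prey: 58+23-27=54; pred: 24+13-4=33
Step 4: prey: 54+21-35=40; pred: 33+17-6=44
Step 5: prey: 40+16-35=21; pred: 44+17-8=53
Step 6: prey: 21+8-22=7; pred: 53+11-10=54
Step 7: prey: 7+2-7=2; pred: 54+3-10=47
Step 8: prey: 2+0-1=1; pred: 47+0-9=38
Step 9: prey: 1+0-0=1; pred: 38+0-7=31
Step 10: prey: 1+0-0=1; pred: 31+0-6=25
Step 11: prey: 1+0-0=1; pred: 25+0-5=20
Step 12: prey: 1+0-0=1; pred: 20+0-4=16
Step 13: prey: 1+0-0=1; pred: 16+0-3=13
Step 14: prey: 1+0-0=1; pred: 13+0-2=11
Step 15: prey: 1+0-0=1; pred: 11+0-2=9
No extinction within 15 steps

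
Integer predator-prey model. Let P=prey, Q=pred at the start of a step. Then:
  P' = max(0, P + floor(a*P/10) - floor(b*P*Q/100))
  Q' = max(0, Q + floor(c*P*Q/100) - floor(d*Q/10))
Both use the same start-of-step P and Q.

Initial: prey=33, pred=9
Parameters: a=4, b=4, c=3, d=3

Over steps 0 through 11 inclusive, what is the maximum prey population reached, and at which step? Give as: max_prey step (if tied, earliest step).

Step 1: prey: 33+13-11=35; pred: 9+8-2=15
Step 2: prey: 35+14-21=28; pred: 15+15-4=26
Step 3: prey: 28+11-29=10; pred: 26+21-7=40
Step 4: prey: 10+4-16=0; pred: 40+12-12=40
Step 5: prey: 0+0-0=0; pred: 40+0-12=28
Step 6: prey: 0+0-0=0; pred: 28+0-8=20
Step 7: prey: 0+0-0=0; pred: 20+0-6=14
Step 8: prey: 0+0-0=0; pred: 14+0-4=10
Step 9: prey: 0+0-0=0; pred: 10+0-3=7
Step 10: prey: 0+0-0=0; pred: 7+0-2=5
Step 11: prey: 0+0-0=0; pred: 5+0-1=4
Max prey = 35 at step 1

Answer: 35 1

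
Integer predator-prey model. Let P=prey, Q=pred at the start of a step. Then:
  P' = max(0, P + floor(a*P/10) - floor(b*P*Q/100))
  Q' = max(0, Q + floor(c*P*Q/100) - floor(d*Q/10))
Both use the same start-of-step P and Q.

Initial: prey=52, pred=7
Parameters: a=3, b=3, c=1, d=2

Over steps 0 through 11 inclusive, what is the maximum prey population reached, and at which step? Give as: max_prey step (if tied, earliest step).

Answer: 59 2

Derivation:
Step 1: prey: 52+15-10=57; pred: 7+3-1=9
Step 2: prey: 57+17-15=59; pred: 9+5-1=13
Step 3: prey: 59+17-23=53; pred: 13+7-2=18
Step 4: prey: 53+15-28=40; pred: 18+9-3=24
Step 5: prey: 40+12-28=24; pred: 24+9-4=29
Step 6: prey: 24+7-20=11; pred: 29+6-5=30
Step 7: prey: 11+3-9=5; pred: 30+3-6=27
Step 8: prey: 5+1-4=2; pred: 27+1-5=23
Step 9: prey: 2+0-1=1; pred: 23+0-4=19
Step 10: prey: 1+0-0=1; pred: 19+0-3=16
Step 11: prey: 1+0-0=1; pred: 16+0-3=13
Max prey = 59 at step 2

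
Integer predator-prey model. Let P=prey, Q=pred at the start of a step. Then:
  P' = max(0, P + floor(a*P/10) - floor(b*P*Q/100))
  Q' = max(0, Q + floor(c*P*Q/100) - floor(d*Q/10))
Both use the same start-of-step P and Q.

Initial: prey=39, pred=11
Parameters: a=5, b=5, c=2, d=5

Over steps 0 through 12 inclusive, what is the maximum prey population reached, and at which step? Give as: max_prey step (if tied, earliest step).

Step 1: prey: 39+19-21=37; pred: 11+8-5=14
Step 2: prey: 37+18-25=30; pred: 14+10-7=17
Step 3: prey: 30+15-25=20; pred: 17+10-8=19
Step 4: prey: 20+10-19=11; pred: 19+7-9=17
Step 5: prey: 11+5-9=7; pred: 17+3-8=12
Step 6: prey: 7+3-4=6; pred: 12+1-6=7
Step 7: prey: 6+3-2=7; pred: 7+0-3=4
Step 8: prey: 7+3-1=9; pred: 4+0-2=2
Step 9: prey: 9+4-0=13; pred: 2+0-1=1
Step 10: prey: 13+6-0=19; pred: 1+0-0=1
Step 11: prey: 19+9-0=28; pred: 1+0-0=1
Step 12: prey: 28+14-1=41; pred: 1+0-0=1
Max prey = 41 at step 12

Answer: 41 12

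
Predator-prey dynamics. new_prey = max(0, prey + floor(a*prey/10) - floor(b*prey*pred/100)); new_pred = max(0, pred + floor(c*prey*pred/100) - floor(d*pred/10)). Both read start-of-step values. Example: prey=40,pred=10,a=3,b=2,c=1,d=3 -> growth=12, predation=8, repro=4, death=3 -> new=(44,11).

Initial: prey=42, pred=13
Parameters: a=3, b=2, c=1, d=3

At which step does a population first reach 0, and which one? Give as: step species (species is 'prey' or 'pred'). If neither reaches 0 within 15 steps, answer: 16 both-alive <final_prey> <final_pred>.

Answer: 16 both-alive 21 7

Derivation:
Step 1: prey: 42+12-10=44; pred: 13+5-3=15
Step 2: prey: 44+13-13=44; pred: 15+6-4=17
Step 3: prey: 44+13-14=43; pred: 17+7-5=19
Step 4: prey: 43+12-16=39; pred: 19+8-5=22
Step 5: prey: 39+11-17=33; pred: 22+8-6=24
Step 6: prey: 33+9-15=27; pred: 24+7-7=24
Step 7: prey: 27+8-12=23; pred: 24+6-7=23
Step 8: prey: 23+6-10=19; pred: 23+5-6=22
Step 9: prey: 19+5-8=16; pred: 22+4-6=20
Step 10: prey: 16+4-6=14; pred: 20+3-6=17
Step 11: prey: 14+4-4=14; pred: 17+2-5=14
Step 12: prey: 14+4-3=15; pred: 14+1-4=11
Step 13: prey: 15+4-3=16; pred: 11+1-3=9
Step 14: prey: 16+4-2=18; pred: 9+1-2=8
Step 15: prey: 18+5-2=21; pred: 8+1-2=7
No extinction within 15 steps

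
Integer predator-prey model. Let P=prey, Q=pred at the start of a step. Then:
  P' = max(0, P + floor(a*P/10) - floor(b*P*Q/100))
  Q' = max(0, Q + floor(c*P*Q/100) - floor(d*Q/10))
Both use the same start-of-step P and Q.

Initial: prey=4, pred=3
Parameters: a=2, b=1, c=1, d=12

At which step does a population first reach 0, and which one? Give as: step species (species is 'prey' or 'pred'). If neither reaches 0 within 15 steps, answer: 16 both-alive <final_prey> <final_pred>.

Answer: 1 pred

Derivation:
Step 1: prey: 4+0-0=4; pred: 3+0-3=0
First extinction: pred at step 1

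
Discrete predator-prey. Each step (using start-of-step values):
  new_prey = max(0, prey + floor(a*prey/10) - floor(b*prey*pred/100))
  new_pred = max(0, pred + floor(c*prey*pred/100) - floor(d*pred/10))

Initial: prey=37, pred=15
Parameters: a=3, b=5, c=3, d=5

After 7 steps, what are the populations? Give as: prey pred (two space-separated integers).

Answer: 0 1

Derivation:
Step 1: prey: 37+11-27=21; pred: 15+16-7=24
Step 2: prey: 21+6-25=2; pred: 24+15-12=27
Step 3: prey: 2+0-2=0; pred: 27+1-13=15
Step 4: prey: 0+0-0=0; pred: 15+0-7=8
Step 5: prey: 0+0-0=0; pred: 8+0-4=4
Step 6: prey: 0+0-0=0; pred: 4+0-2=2
Step 7: prey: 0+0-0=0; pred: 2+0-1=1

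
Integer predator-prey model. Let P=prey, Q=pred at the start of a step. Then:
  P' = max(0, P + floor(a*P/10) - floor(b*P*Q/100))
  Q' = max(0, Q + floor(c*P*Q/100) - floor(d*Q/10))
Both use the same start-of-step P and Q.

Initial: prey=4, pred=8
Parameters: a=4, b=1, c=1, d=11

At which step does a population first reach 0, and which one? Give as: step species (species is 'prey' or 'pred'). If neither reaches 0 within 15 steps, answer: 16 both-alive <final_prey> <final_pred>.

Answer: 1 pred

Derivation:
Step 1: prey: 4+1-0=5; pred: 8+0-8=0
First extinction: pred at step 1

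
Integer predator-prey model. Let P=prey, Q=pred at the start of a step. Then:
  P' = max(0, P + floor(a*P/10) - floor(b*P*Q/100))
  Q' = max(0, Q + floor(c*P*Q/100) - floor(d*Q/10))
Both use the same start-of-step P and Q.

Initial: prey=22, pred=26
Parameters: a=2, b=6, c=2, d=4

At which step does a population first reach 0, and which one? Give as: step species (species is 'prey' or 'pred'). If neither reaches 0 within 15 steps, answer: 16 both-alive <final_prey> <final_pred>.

Answer: 1 prey

Derivation:
Step 1: prey: 22+4-34=0; pred: 26+11-10=27
First extinction: prey at step 1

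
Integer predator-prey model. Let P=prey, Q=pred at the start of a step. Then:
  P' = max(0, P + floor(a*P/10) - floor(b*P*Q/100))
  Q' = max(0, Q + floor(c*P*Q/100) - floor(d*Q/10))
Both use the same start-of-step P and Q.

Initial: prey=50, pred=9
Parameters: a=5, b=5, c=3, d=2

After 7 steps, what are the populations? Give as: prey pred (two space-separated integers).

Answer: 0 32

Derivation:
Step 1: prey: 50+25-22=53; pred: 9+13-1=21
Step 2: prey: 53+26-55=24; pred: 21+33-4=50
Step 3: prey: 24+12-60=0; pred: 50+36-10=76
Step 4: prey: 0+0-0=0; pred: 76+0-15=61
Step 5: prey: 0+0-0=0; pred: 61+0-12=49
Step 6: prey: 0+0-0=0; pred: 49+0-9=40
Step 7: prey: 0+0-0=0; pred: 40+0-8=32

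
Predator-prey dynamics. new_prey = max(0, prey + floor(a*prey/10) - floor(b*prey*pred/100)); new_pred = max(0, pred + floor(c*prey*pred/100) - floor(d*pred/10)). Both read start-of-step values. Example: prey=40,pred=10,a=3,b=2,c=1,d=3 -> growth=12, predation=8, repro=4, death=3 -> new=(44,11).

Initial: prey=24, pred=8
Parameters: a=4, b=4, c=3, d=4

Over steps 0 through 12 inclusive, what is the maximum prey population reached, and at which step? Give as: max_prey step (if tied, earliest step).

Step 1: prey: 24+9-7=26; pred: 8+5-3=10
Step 2: prey: 26+10-10=26; pred: 10+7-4=13
Step 3: prey: 26+10-13=23; pred: 13+10-5=18
Step 4: prey: 23+9-16=16; pred: 18+12-7=23
Step 5: prey: 16+6-14=8; pred: 23+11-9=25
Step 6: prey: 8+3-8=3; pred: 25+6-10=21
Step 7: prey: 3+1-2=2; pred: 21+1-8=14
Step 8: prey: 2+0-1=1; pred: 14+0-5=9
Step 9: prey: 1+0-0=1; pred: 9+0-3=6
Step 10: prey: 1+0-0=1; pred: 6+0-2=4
Step 11: prey: 1+0-0=1; pred: 4+0-1=3
Step 12: prey: 1+0-0=1; pred: 3+0-1=2
Max prey = 26 at step 1

Answer: 26 1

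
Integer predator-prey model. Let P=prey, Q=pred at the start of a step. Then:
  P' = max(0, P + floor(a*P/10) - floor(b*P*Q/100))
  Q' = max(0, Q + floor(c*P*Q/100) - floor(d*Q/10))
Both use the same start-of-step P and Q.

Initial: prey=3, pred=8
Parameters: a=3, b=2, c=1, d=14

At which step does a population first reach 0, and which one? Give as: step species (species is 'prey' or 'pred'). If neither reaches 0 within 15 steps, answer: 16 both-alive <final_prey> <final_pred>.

Answer: 1 pred

Derivation:
Step 1: prey: 3+0-0=3; pred: 8+0-11=0
First extinction: pred at step 1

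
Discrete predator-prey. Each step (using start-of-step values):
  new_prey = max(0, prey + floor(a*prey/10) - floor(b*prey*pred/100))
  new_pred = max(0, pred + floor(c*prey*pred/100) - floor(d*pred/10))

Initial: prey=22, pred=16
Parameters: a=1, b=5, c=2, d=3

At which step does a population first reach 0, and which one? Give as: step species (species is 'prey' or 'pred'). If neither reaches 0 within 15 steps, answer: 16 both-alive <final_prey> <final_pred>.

Answer: 16 both-alive 1 3

Derivation:
Step 1: prey: 22+2-17=7; pred: 16+7-4=19
Step 2: prey: 7+0-6=1; pred: 19+2-5=16
Step 3: prey: 1+0-0=1; pred: 16+0-4=12
Step 4: prey: 1+0-0=1; pred: 12+0-3=9
Step 5: prey: 1+0-0=1; pred: 9+0-2=7
Step 6: prey: 1+0-0=1; pred: 7+0-2=5
Step 7: prey: 1+0-0=1; pred: 5+0-1=4
Step 8: prey: 1+0-0=1; pred: 4+0-1=3
Step 9: prey: 1+0-0=1; pred: 3+0-0=3
Steps 10-15: state stable at prey=1, pred=3 (no change)
No extinction within 15 steps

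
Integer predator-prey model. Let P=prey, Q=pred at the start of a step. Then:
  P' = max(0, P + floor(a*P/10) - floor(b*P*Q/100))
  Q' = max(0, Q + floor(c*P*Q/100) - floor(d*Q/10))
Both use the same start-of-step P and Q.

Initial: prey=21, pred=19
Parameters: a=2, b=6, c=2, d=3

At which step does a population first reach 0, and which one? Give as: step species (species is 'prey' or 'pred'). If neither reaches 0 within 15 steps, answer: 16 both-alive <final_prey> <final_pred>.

Answer: 2 prey

Derivation:
Step 1: prey: 21+4-23=2; pred: 19+7-5=21
Step 2: prey: 2+0-2=0; pred: 21+0-6=15
First extinction: prey at step 2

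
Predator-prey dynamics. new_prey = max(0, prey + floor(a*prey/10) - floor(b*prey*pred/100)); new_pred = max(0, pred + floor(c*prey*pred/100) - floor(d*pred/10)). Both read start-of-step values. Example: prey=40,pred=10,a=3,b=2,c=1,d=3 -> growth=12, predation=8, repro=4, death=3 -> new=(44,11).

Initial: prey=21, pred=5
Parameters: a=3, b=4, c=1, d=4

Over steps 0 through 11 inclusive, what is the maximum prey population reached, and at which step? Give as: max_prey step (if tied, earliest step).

Step 1: prey: 21+6-4=23; pred: 5+1-2=4
Step 2: prey: 23+6-3=26; pred: 4+0-1=3
Step 3: prey: 26+7-3=30; pred: 3+0-1=2
Step 4: prey: 30+9-2=37; pred: 2+0-0=2
Step 5: prey: 37+11-2=46; pred: 2+0-0=2
Step 6: prey: 46+13-3=56; pred: 2+0-0=2
Step 7: prey: 56+16-4=68; pred: 2+1-0=3
Step 8: prey: 68+20-8=80; pred: 3+2-1=4
Step 9: prey: 80+24-12=92; pred: 4+3-1=6
Step 10: prey: 92+27-22=97; pred: 6+5-2=9
Step 11: prey: 97+29-34=92; pred: 9+8-3=14
Max prey = 97 at step 10

Answer: 97 10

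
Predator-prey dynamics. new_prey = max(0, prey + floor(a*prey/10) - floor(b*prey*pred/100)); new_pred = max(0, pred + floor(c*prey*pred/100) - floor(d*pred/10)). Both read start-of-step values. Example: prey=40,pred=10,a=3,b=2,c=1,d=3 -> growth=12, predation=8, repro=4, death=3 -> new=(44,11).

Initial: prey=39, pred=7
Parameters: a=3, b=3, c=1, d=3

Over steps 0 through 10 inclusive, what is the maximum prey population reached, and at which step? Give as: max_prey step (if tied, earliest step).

Answer: 53 4

Derivation:
Step 1: prey: 39+11-8=42; pred: 7+2-2=7
Step 2: prey: 42+12-8=46; pred: 7+2-2=7
Step 3: prey: 46+13-9=50; pred: 7+3-2=8
Step 4: prey: 50+15-12=53; pred: 8+4-2=10
Step 5: prey: 53+15-15=53; pred: 10+5-3=12
Step 6: prey: 53+15-19=49; pred: 12+6-3=15
Step 7: prey: 49+14-22=41; pred: 15+7-4=18
Step 8: prey: 41+12-22=31; pred: 18+7-5=20
Step 9: prey: 31+9-18=22; pred: 20+6-6=20
Step 10: prey: 22+6-13=15; pred: 20+4-6=18
Max prey = 53 at step 4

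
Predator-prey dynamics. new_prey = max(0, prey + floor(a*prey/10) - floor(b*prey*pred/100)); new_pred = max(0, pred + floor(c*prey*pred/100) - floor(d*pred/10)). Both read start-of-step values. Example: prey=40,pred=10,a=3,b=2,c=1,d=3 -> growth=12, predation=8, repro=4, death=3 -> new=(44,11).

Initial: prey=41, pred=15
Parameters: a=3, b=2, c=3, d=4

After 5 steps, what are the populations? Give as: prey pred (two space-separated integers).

Step 1: prey: 41+12-12=41; pred: 15+18-6=27
Step 2: prey: 41+12-22=31; pred: 27+33-10=50
Step 3: prey: 31+9-31=9; pred: 50+46-20=76
Step 4: prey: 9+2-13=0; pred: 76+20-30=66
Step 5: prey: 0+0-0=0; pred: 66+0-26=40

Answer: 0 40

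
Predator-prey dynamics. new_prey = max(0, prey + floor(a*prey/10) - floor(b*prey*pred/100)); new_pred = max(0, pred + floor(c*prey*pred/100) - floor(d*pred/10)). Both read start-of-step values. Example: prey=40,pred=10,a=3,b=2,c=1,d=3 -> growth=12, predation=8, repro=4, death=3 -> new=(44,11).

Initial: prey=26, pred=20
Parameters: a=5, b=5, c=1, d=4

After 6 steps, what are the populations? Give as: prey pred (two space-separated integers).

Answer: 11 3

Derivation:
Step 1: prey: 26+13-26=13; pred: 20+5-8=17
Step 2: prey: 13+6-11=8; pred: 17+2-6=13
Step 3: prey: 8+4-5=7; pred: 13+1-5=9
Step 4: prey: 7+3-3=7; pred: 9+0-3=6
Step 5: prey: 7+3-2=8; pred: 6+0-2=4
Step 6: prey: 8+4-1=11; pred: 4+0-1=3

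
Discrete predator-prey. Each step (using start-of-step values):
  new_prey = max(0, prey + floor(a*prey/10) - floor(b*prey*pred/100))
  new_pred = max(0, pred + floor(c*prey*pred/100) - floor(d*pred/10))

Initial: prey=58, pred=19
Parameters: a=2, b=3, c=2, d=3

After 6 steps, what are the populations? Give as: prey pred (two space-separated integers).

Step 1: prey: 58+11-33=36; pred: 19+22-5=36
Step 2: prey: 36+7-38=5; pred: 36+25-10=51
Step 3: prey: 5+1-7=0; pred: 51+5-15=41
Step 4: prey: 0+0-0=0; pred: 41+0-12=29
Step 5: prey: 0+0-0=0; pred: 29+0-8=21
Step 6: prey: 0+0-0=0; pred: 21+0-6=15

Answer: 0 15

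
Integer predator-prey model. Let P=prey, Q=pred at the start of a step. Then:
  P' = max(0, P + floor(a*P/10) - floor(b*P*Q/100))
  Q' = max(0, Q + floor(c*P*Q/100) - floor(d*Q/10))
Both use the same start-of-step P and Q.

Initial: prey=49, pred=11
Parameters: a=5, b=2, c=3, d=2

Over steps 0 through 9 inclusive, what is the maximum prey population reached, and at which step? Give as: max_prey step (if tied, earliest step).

Step 1: prey: 49+24-10=63; pred: 11+16-2=25
Step 2: prey: 63+31-31=63; pred: 25+47-5=67
Step 3: prey: 63+31-84=10; pred: 67+126-13=180
Step 4: prey: 10+5-36=0; pred: 180+54-36=198
Step 5: prey: 0+0-0=0; pred: 198+0-39=159
Step 6: prey: 0+0-0=0; pred: 159+0-31=128
Step 7: prey: 0+0-0=0; pred: 128+0-25=103
Step 8: prey: 0+0-0=0; pred: 103+0-20=83
Step 9: prey: 0+0-0=0; pred: 83+0-16=67
Max prey = 63 at step 1

Answer: 63 1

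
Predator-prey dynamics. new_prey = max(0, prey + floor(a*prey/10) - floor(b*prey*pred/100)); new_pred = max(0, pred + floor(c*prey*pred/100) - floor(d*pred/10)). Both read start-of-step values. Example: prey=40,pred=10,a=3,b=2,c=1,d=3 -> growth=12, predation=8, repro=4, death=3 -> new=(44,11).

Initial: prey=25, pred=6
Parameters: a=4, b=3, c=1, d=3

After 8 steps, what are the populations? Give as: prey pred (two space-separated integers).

Answer: 59 27

Derivation:
Step 1: prey: 25+10-4=31; pred: 6+1-1=6
Step 2: prey: 31+12-5=38; pred: 6+1-1=6
Step 3: prey: 38+15-6=47; pred: 6+2-1=7
Step 4: prey: 47+18-9=56; pred: 7+3-2=8
Step 5: prey: 56+22-13=65; pred: 8+4-2=10
Step 6: prey: 65+26-19=72; pred: 10+6-3=13
Step 7: prey: 72+28-28=72; pred: 13+9-3=19
Step 8: prey: 72+28-41=59; pred: 19+13-5=27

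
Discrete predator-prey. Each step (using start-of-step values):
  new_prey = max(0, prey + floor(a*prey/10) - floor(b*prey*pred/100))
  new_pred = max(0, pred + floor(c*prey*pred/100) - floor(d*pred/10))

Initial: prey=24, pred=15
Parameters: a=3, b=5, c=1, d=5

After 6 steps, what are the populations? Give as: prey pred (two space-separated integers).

Answer: 14 1

Derivation:
Step 1: prey: 24+7-18=13; pred: 15+3-7=11
Step 2: prey: 13+3-7=9; pred: 11+1-5=7
Step 3: prey: 9+2-3=8; pred: 7+0-3=4
Step 4: prey: 8+2-1=9; pred: 4+0-2=2
Step 5: prey: 9+2-0=11; pred: 2+0-1=1
Step 6: prey: 11+3-0=14; pred: 1+0-0=1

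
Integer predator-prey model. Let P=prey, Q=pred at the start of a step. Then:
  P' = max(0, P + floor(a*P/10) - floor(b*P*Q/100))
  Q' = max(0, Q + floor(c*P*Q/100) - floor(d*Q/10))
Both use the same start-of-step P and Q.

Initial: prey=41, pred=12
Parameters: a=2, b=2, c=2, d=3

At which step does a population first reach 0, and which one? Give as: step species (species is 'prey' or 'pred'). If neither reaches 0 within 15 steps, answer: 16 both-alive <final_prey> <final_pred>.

Answer: 16 both-alive 1 3

Derivation:
Step 1: prey: 41+8-9=40; pred: 12+9-3=18
Step 2: prey: 40+8-14=34; pred: 18+14-5=27
Step 3: prey: 34+6-18=22; pred: 27+18-8=37
Step 4: prey: 22+4-16=10; pred: 37+16-11=42
Step 5: prey: 10+2-8=4; pred: 42+8-12=38
Step 6: prey: 4+0-3=1; pred: 38+3-11=30
Step 7: prey: 1+0-0=1; pred: 30+0-9=21
Step 8: prey: 1+0-0=1; pred: 21+0-6=15
Step 9: prey: 1+0-0=1; pred: 15+0-4=11
Step 10: prey: 1+0-0=1; pred: 11+0-3=8
Step 11: prey: 1+0-0=1; pred: 8+0-2=6
Step 12: prey: 1+0-0=1; pred: 6+0-1=5
Step 13: prey: 1+0-0=1; pred: 5+0-1=4
Step 14: prey: 1+0-0=1; pred: 4+0-1=3
Step 15: prey: 1+0-0=1; pred: 3+0-0=3
No extinction within 15 steps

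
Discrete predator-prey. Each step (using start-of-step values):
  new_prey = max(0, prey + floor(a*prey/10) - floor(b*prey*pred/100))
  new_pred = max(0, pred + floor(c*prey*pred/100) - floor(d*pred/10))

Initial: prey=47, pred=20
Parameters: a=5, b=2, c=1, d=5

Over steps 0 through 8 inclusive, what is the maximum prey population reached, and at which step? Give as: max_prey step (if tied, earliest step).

Answer: 74 5

Derivation:
Step 1: prey: 47+23-18=52; pred: 20+9-10=19
Step 2: prey: 52+26-19=59; pred: 19+9-9=19
Step 3: prey: 59+29-22=66; pred: 19+11-9=21
Step 4: prey: 66+33-27=72; pred: 21+13-10=24
Step 5: prey: 72+36-34=74; pred: 24+17-12=29
Step 6: prey: 74+37-42=69; pred: 29+21-14=36
Step 7: prey: 69+34-49=54; pred: 36+24-18=42
Step 8: prey: 54+27-45=36; pred: 42+22-21=43
Max prey = 74 at step 5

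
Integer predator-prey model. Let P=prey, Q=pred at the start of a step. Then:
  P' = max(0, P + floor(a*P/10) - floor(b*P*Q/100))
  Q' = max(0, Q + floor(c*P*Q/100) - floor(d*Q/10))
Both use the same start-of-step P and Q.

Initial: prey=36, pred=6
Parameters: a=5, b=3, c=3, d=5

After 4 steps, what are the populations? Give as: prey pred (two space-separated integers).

Step 1: prey: 36+18-6=48; pred: 6+6-3=9
Step 2: prey: 48+24-12=60; pred: 9+12-4=17
Step 3: prey: 60+30-30=60; pred: 17+30-8=39
Step 4: prey: 60+30-70=20; pred: 39+70-19=90

Answer: 20 90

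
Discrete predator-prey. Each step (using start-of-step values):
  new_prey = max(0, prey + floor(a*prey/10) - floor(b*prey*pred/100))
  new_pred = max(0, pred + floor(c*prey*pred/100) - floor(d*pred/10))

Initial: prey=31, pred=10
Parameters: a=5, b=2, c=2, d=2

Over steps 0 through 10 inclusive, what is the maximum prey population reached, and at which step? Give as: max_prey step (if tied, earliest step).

Step 1: prey: 31+15-6=40; pred: 10+6-2=14
Step 2: prey: 40+20-11=49; pred: 14+11-2=23
Step 3: prey: 49+24-22=51; pred: 23+22-4=41
Step 4: prey: 51+25-41=35; pred: 41+41-8=74
Step 5: prey: 35+17-51=1; pred: 74+51-14=111
Step 6: prey: 1+0-2=0; pred: 111+2-22=91
Step 7: prey: 0+0-0=0; pred: 91+0-18=73
Step 8: prey: 0+0-0=0; pred: 73+0-14=59
Step 9: prey: 0+0-0=0; pred: 59+0-11=48
Step 10: prey: 0+0-0=0; pred: 48+0-9=39
Max prey = 51 at step 3

Answer: 51 3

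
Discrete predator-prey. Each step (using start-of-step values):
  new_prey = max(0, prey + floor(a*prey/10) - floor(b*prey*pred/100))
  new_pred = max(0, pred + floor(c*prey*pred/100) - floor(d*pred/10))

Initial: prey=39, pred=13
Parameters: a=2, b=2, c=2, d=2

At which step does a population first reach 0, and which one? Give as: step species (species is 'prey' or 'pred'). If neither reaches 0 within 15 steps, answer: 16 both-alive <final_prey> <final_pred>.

Answer: 16 both-alive 1 7

Derivation:
Step 1: prey: 39+7-10=36; pred: 13+10-2=21
Step 2: prey: 36+7-15=28; pred: 21+15-4=32
Step 3: prey: 28+5-17=16; pred: 32+17-6=43
Step 4: prey: 16+3-13=6; pred: 43+13-8=48
Step 5: prey: 6+1-5=2; pred: 48+5-9=44
Step 6: prey: 2+0-1=1; pred: 44+1-8=37
Step 7: prey: 1+0-0=1; pred: 37+0-7=30
Step 8: prey: 1+0-0=1; pred: 30+0-6=24
Step 9: prey: 1+0-0=1; pred: 24+0-4=20
Step 10: prey: 1+0-0=1; pred: 20+0-4=16
Step 11: prey: 1+0-0=1; pred: 16+0-3=13
Step 12: prey: 1+0-0=1; pred: 13+0-2=11
Step 13: prey: 1+0-0=1; pred: 11+0-2=9
Step 14: prey: 1+0-0=1; pred: 9+0-1=8
Step 15: prey: 1+0-0=1; pred: 8+0-1=7
No extinction within 15 steps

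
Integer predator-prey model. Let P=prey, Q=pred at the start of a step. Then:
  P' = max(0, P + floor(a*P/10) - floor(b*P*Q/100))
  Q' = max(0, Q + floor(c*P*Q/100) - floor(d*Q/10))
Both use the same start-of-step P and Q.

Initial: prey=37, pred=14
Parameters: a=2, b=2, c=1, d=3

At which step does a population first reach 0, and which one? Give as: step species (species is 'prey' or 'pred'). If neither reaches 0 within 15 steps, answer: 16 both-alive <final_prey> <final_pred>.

Answer: 16 both-alive 24 6

Derivation:
Step 1: prey: 37+7-10=34; pred: 14+5-4=15
Step 2: prey: 34+6-10=30; pred: 15+5-4=16
Step 3: prey: 30+6-9=27; pred: 16+4-4=16
Step 4: prey: 27+5-8=24; pred: 16+4-4=16
Step 5: prey: 24+4-7=21; pred: 16+3-4=15
Step 6: prey: 21+4-6=19; pred: 15+3-4=14
Step 7: prey: 19+3-5=17; pred: 14+2-4=12
Step 8: prey: 17+3-4=16; pred: 12+2-3=11
Step 9: prey: 16+3-3=16; pred: 11+1-3=9
Step 10: prey: 16+3-2=17; pred: 9+1-2=8
Step 11: prey: 17+3-2=18; pred: 8+1-2=7
Step 12: prey: 18+3-2=19; pred: 7+1-2=6
Step 13: prey: 19+3-2=20; pred: 6+1-1=6
Step 14: prey: 20+4-2=22; pred: 6+1-1=6
Step 15: prey: 22+4-2=24; pred: 6+1-1=6
No extinction within 15 steps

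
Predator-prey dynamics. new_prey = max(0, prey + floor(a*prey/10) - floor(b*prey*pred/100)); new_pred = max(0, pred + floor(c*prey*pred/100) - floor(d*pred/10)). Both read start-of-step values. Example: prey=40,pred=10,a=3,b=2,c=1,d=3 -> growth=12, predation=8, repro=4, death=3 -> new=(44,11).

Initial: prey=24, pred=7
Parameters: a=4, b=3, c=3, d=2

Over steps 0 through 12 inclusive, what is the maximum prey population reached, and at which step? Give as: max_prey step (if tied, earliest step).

Step 1: prey: 24+9-5=28; pred: 7+5-1=11
Step 2: prey: 28+11-9=30; pred: 11+9-2=18
Step 3: prey: 30+12-16=26; pred: 18+16-3=31
Step 4: prey: 26+10-24=12; pred: 31+24-6=49
Step 5: prey: 12+4-17=0; pred: 49+17-9=57
Step 6: prey: 0+0-0=0; pred: 57+0-11=46
Step 7: prey: 0+0-0=0; pred: 46+0-9=37
Step 8: prey: 0+0-0=0; pred: 37+0-7=30
Step 9: prey: 0+0-0=0; pred: 30+0-6=24
Step 10: prey: 0+0-0=0; pred: 24+0-4=20
Step 11: prey: 0+0-0=0; pred: 20+0-4=16
Step 12: prey: 0+0-0=0; pred: 16+0-3=13
Max prey = 30 at step 2

Answer: 30 2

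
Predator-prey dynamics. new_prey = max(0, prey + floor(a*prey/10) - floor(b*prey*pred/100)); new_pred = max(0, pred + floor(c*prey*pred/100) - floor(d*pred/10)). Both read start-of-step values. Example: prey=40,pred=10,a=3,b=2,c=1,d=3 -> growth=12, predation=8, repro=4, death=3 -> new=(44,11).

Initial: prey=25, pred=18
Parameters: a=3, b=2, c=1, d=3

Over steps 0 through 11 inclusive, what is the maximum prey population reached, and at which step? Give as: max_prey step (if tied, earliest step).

Step 1: prey: 25+7-9=23; pred: 18+4-5=17
Step 2: prey: 23+6-7=22; pred: 17+3-5=15
Step 3: prey: 22+6-6=22; pred: 15+3-4=14
Step 4: prey: 22+6-6=22; pred: 14+3-4=13
Step 5: prey: 22+6-5=23; pred: 13+2-3=12
Step 6: prey: 23+6-5=24; pred: 12+2-3=11
Step 7: prey: 24+7-5=26; pred: 11+2-3=10
Step 8: prey: 26+7-5=28; pred: 10+2-3=9
Step 9: prey: 28+8-5=31; pred: 9+2-2=9
Step 10: prey: 31+9-5=35; pred: 9+2-2=9
Step 11: prey: 35+10-6=39; pred: 9+3-2=10
Max prey = 39 at step 11

Answer: 39 11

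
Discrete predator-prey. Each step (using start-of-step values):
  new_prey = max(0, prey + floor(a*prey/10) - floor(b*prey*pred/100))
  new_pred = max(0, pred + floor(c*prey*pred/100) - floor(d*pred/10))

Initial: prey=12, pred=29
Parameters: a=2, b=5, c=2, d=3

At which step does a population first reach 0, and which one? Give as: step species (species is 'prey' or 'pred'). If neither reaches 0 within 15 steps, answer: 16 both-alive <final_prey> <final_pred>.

Step 1: prey: 12+2-17=0; pred: 29+6-8=27
First extinction: prey at step 1

Answer: 1 prey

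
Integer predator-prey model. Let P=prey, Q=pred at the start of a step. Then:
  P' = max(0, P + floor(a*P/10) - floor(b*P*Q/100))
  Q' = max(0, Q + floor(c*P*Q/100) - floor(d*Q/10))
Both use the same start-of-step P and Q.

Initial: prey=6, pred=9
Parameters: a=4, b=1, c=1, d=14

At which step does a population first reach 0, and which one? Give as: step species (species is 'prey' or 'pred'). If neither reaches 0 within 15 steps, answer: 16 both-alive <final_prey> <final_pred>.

Step 1: prey: 6+2-0=8; pred: 9+0-12=0
First extinction: pred at step 1

Answer: 1 pred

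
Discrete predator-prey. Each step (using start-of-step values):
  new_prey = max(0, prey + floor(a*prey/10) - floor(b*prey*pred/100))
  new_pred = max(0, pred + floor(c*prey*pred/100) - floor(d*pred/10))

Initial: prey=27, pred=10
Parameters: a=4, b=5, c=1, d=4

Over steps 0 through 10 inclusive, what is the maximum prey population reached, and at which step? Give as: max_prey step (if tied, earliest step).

Answer: 78 10

Derivation:
Step 1: prey: 27+10-13=24; pred: 10+2-4=8
Step 2: prey: 24+9-9=24; pred: 8+1-3=6
Step 3: prey: 24+9-7=26; pred: 6+1-2=5
Step 4: prey: 26+10-6=30; pred: 5+1-2=4
Step 5: prey: 30+12-6=36; pred: 4+1-1=4
Step 6: prey: 36+14-7=43; pred: 4+1-1=4
Step 7: prey: 43+17-8=52; pred: 4+1-1=4
Step 8: prey: 52+20-10=62; pred: 4+2-1=5
Step 9: prey: 62+24-15=71; pred: 5+3-2=6
Step 10: prey: 71+28-21=78; pred: 6+4-2=8
Max prey = 78 at step 10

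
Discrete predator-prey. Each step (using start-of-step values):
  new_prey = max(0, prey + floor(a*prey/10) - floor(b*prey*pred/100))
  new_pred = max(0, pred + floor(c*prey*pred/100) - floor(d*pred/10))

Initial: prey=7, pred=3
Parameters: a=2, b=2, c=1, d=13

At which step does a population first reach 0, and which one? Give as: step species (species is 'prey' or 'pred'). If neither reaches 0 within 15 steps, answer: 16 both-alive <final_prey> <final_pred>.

Answer: 1 pred

Derivation:
Step 1: prey: 7+1-0=8; pred: 3+0-3=0
First extinction: pred at step 1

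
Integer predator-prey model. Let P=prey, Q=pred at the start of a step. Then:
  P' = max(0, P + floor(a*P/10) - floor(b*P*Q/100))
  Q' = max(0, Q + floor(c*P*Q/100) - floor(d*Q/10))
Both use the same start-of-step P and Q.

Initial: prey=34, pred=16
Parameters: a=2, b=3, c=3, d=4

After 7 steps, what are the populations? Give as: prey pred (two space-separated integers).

Answer: 1 5

Derivation:
Step 1: prey: 34+6-16=24; pred: 16+16-6=26
Step 2: prey: 24+4-18=10; pred: 26+18-10=34
Step 3: prey: 10+2-10=2; pred: 34+10-13=31
Step 4: prey: 2+0-1=1; pred: 31+1-12=20
Step 5: prey: 1+0-0=1; pred: 20+0-8=12
Step 6: prey: 1+0-0=1; pred: 12+0-4=8
Step 7: prey: 1+0-0=1; pred: 8+0-3=5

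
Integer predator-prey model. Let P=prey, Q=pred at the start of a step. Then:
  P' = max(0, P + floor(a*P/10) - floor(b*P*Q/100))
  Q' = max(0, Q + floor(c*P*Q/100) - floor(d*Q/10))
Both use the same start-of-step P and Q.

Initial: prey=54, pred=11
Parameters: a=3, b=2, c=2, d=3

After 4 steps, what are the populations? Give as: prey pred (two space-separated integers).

Answer: 1 85

Derivation:
Step 1: prey: 54+16-11=59; pred: 11+11-3=19
Step 2: prey: 59+17-22=54; pred: 19+22-5=36
Step 3: prey: 54+16-38=32; pred: 36+38-10=64
Step 4: prey: 32+9-40=1; pred: 64+40-19=85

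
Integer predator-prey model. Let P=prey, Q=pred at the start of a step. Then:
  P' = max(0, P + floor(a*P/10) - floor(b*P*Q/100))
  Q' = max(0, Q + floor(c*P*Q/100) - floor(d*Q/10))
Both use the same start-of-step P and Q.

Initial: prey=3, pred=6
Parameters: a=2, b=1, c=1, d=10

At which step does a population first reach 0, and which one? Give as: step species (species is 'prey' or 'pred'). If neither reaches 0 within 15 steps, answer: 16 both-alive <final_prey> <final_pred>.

Answer: 1 pred

Derivation:
Step 1: prey: 3+0-0=3; pred: 6+0-6=0
First extinction: pred at step 1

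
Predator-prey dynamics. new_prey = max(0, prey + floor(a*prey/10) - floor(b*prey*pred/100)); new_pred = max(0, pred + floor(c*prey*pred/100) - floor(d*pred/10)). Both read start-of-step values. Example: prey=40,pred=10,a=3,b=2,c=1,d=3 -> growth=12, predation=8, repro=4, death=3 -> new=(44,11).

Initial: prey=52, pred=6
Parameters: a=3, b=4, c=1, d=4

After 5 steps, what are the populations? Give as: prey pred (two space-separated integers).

Answer: 47 11

Derivation:
Step 1: prey: 52+15-12=55; pred: 6+3-2=7
Step 2: prey: 55+16-15=56; pred: 7+3-2=8
Step 3: prey: 56+16-17=55; pred: 8+4-3=9
Step 4: prey: 55+16-19=52; pred: 9+4-3=10
Step 5: prey: 52+15-20=47; pred: 10+5-4=11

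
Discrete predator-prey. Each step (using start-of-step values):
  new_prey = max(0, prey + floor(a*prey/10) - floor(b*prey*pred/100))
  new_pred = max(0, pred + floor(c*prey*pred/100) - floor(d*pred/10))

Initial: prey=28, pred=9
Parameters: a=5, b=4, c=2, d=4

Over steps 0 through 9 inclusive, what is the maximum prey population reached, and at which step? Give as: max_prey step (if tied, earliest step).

Answer: 34 2

Derivation:
Step 1: prey: 28+14-10=32; pred: 9+5-3=11
Step 2: prey: 32+16-14=34; pred: 11+7-4=14
Step 3: prey: 34+17-19=32; pred: 14+9-5=18
Step 4: prey: 32+16-23=25; pred: 18+11-7=22
Step 5: prey: 25+12-22=15; pred: 22+11-8=25
Step 6: prey: 15+7-15=7; pred: 25+7-10=22
Step 7: prey: 7+3-6=4; pred: 22+3-8=17
Step 8: prey: 4+2-2=4; pred: 17+1-6=12
Step 9: prey: 4+2-1=5; pred: 12+0-4=8
Max prey = 34 at step 2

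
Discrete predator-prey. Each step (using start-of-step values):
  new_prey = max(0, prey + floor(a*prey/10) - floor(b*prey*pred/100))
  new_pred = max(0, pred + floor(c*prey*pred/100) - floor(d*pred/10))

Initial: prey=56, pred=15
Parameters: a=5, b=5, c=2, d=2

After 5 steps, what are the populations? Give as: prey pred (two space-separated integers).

Answer: 0 27

Derivation:
Step 1: prey: 56+28-42=42; pred: 15+16-3=28
Step 2: prey: 42+21-58=5; pred: 28+23-5=46
Step 3: prey: 5+2-11=0; pred: 46+4-9=41
Step 4: prey: 0+0-0=0; pred: 41+0-8=33
Step 5: prey: 0+0-0=0; pred: 33+0-6=27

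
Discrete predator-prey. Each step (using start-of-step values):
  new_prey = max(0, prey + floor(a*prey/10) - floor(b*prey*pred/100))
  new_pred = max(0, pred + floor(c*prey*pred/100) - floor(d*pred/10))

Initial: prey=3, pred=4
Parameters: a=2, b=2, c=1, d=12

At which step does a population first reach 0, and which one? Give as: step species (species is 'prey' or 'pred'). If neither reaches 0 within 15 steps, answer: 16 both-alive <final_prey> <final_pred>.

Answer: 1 pred

Derivation:
Step 1: prey: 3+0-0=3; pred: 4+0-4=0
First extinction: pred at step 1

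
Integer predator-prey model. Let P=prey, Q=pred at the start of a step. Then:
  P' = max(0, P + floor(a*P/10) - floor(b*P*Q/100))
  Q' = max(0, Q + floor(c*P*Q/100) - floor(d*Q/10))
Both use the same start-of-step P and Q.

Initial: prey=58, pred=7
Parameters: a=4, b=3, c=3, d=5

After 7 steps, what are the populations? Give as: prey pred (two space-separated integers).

Answer: 0 11

Derivation:
Step 1: prey: 58+23-12=69; pred: 7+12-3=16
Step 2: prey: 69+27-33=63; pred: 16+33-8=41
Step 3: prey: 63+25-77=11; pred: 41+77-20=98
Step 4: prey: 11+4-32=0; pred: 98+32-49=81
Step 5: prey: 0+0-0=0; pred: 81+0-40=41
Step 6: prey: 0+0-0=0; pred: 41+0-20=21
Step 7: prey: 0+0-0=0; pred: 21+0-10=11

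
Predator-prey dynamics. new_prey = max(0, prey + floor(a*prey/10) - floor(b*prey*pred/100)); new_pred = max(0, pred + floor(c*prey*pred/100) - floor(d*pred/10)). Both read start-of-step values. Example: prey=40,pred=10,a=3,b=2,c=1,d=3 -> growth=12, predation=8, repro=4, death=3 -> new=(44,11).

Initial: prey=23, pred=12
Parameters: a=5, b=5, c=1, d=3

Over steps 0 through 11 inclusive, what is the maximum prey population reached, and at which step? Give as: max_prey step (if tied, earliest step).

Step 1: prey: 23+11-13=21; pred: 12+2-3=11
Step 2: prey: 21+10-11=20; pred: 11+2-3=10
Step 3: prey: 20+10-10=20; pred: 10+2-3=9
Step 4: prey: 20+10-9=21; pred: 9+1-2=8
Step 5: prey: 21+10-8=23; pred: 8+1-2=7
Step 6: prey: 23+11-8=26; pred: 7+1-2=6
Step 7: prey: 26+13-7=32; pred: 6+1-1=6
Step 8: prey: 32+16-9=39; pred: 6+1-1=6
Step 9: prey: 39+19-11=47; pred: 6+2-1=7
Step 10: prey: 47+23-16=54; pred: 7+3-2=8
Step 11: prey: 54+27-21=60; pred: 8+4-2=10
Max prey = 60 at step 11

Answer: 60 11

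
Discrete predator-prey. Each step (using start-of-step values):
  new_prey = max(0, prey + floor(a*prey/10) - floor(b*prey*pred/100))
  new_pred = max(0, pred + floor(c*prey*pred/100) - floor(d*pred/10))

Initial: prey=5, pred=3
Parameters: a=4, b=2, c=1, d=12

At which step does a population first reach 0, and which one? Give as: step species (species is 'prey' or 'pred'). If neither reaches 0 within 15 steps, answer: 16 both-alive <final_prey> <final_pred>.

Answer: 1 pred

Derivation:
Step 1: prey: 5+2-0=7; pred: 3+0-3=0
First extinction: pred at step 1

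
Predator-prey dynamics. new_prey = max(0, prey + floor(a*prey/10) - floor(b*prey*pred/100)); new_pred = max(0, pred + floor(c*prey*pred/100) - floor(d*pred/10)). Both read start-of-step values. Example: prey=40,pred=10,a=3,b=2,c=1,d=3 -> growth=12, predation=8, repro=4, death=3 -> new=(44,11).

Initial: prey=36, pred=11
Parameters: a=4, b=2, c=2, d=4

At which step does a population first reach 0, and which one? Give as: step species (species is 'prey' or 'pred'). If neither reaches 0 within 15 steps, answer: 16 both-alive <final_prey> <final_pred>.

Answer: 7 prey

Derivation:
Step 1: prey: 36+14-7=43; pred: 11+7-4=14
Step 2: prey: 43+17-12=48; pred: 14+12-5=21
Step 3: prey: 48+19-20=47; pred: 21+20-8=33
Step 4: prey: 47+18-31=34; pred: 33+31-13=51
Step 5: prey: 34+13-34=13; pred: 51+34-20=65
Step 6: prey: 13+5-16=2; pred: 65+16-26=55
Step 7: prey: 2+0-2=0; pred: 55+2-22=35
First extinction: prey at step 7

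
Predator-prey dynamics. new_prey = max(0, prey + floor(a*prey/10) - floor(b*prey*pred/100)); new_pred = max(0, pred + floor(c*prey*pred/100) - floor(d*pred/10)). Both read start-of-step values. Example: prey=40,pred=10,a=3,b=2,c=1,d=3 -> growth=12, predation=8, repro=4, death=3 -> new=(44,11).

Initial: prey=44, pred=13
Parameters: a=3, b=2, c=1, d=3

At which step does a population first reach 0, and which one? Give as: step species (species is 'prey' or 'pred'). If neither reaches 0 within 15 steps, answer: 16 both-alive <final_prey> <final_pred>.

Step 1: prey: 44+13-11=46; pred: 13+5-3=15
Step 2: prey: 46+13-13=46; pred: 15+6-4=17
Step 3: prey: 46+13-15=44; pred: 17+7-5=19
Step 4: prey: 44+13-16=41; pred: 19+8-5=22
Step 5: prey: 41+12-18=35; pred: 22+9-6=25
Step 6: prey: 35+10-17=28; pred: 25+8-7=26
Step 7: prey: 28+8-14=22; pred: 26+7-7=26
Step 8: prey: 22+6-11=17; pred: 26+5-7=24
Step 9: prey: 17+5-8=14; pred: 24+4-7=21
Step 10: prey: 14+4-5=13; pred: 21+2-6=17
Step 11: prey: 13+3-4=12; pred: 17+2-5=14
Step 12: prey: 12+3-3=12; pred: 14+1-4=11
Step 13: prey: 12+3-2=13; pred: 11+1-3=9
Step 14: prey: 13+3-2=14; pred: 9+1-2=8
Step 15: prey: 14+4-2=16; pred: 8+1-2=7
No extinction within 15 steps

Answer: 16 both-alive 16 7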